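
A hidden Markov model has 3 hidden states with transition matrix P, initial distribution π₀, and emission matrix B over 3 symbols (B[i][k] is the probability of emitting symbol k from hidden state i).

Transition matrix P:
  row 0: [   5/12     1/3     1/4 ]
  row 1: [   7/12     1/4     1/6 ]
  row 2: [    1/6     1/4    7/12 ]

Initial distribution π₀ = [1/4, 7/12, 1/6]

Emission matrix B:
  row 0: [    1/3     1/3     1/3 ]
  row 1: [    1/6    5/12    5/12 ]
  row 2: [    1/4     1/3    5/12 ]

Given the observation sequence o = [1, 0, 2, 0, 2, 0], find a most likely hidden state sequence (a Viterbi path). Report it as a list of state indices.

t=0: δ = [8.333e-02, 2.431e-01, 5.556e-02]  (obs o_0=1)
t=1: δ = [4.726e-02, 1.013e-02, 1.013e-02]  ψ = [1, 1, 1]  (obs o_1=0)
t=2: δ = [6.564e-03, 6.564e-03, 4.923e-03]  ψ = [0, 0, 0]  (obs o_2=2)
t=3: δ = [1.276e-03, 3.647e-04, 7.179e-04]  ψ = [1, 0, 2]  (obs o_3=0)
t=4: δ = [1.773e-04, 1.773e-04, 1.745e-04]  ψ = [0, 0, 2]  (obs o_4=2)
t=5: δ = [3.447e-05, 9.848e-06, 2.545e-05]  ψ = [1, 0, 2]  (obs o_5=0)
backtrack: best end state = 0; path = [1, 0, 1, 0, 1, 0]

path = [1, 0, 1, 0, 1, 0]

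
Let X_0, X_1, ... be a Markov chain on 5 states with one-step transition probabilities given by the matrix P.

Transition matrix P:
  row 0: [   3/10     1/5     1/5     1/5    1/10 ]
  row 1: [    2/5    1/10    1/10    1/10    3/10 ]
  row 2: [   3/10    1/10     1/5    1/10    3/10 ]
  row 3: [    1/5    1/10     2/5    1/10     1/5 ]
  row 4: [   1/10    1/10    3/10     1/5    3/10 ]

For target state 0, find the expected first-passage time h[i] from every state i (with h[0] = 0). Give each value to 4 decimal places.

First-step conditioning: h[0] = 0; for i ≠ 0, h[i] = 1 + Σ_k P[i][k]·h[k].
  h[1] = 1 + 1/10·h[1] + 1/10·h[2] + 1/10·h[3] + 3/10·h[4]
  h[2] = 1 + 1/10·h[1] + 1/5·h[2] + 1/10·h[3] + 3/10·h[4]
  h[3] = 1 + 1/10·h[1] + 2/5·h[2] + 1/10·h[3] + 1/5·h[4]
  h[4] = 1 + 1/10·h[1] + 3/10·h[2] + 1/5·h[3] + 3/10·h[4]
Solving the 4×4 linear system over states ≠ 0 gives exactly h = [0, 1010/269, 10100/2421, 10900/2421, 12200/2421] (h[0] = 0 is the target).

h = [0.0000, 3.7546, 4.1718, 4.5023, 5.0392]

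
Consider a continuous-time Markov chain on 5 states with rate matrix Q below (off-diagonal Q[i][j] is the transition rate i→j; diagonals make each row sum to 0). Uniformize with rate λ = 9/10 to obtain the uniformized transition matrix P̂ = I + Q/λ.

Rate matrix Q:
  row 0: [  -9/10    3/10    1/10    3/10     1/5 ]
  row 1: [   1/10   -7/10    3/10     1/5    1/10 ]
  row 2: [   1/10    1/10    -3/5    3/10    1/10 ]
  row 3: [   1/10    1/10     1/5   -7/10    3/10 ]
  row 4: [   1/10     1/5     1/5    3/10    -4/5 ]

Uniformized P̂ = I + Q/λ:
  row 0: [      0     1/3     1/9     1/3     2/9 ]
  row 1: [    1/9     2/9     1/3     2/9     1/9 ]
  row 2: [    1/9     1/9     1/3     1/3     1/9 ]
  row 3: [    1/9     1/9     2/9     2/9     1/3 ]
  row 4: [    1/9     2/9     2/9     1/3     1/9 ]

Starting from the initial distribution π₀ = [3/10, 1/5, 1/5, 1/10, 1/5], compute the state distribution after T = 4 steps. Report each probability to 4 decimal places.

π = [0.1000, 0.1730, 0.2592, 0.2825, 0.1852]

t=0: π = [0.3000, 0.2000, 0.2000, 0.1000, 0.2000]
t=1: π = [0.0778, 0.2222, 0.2333, 0.3000, 0.1667]
t=2: π = [0.1025, 0.1716, 0.2642, 0.2753, 0.1864]
t=3: π = [0.0997, 0.1737, 0.2593, 0.2837, 0.1837]
t=4: π = [0.1000, 0.1730, 0.2592, 0.2825, 0.1852]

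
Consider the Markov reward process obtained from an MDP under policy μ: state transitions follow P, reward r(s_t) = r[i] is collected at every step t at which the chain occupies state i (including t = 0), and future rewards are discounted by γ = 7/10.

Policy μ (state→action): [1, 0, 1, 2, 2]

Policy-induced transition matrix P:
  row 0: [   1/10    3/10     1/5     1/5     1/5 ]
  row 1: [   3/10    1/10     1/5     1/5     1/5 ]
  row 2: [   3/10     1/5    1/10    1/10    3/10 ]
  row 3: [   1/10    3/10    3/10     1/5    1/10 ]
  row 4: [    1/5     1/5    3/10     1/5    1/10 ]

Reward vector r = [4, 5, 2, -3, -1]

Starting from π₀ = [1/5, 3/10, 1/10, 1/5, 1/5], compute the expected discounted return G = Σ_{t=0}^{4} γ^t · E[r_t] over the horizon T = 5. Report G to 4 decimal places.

G = 4.5313

t=0: π = [0.2000, 0.3000, 0.1000, 0.2000, 0.2000], E[r] = 1.7000, γ^t·E[r] = 1.700000, running G = 1.700000
t=1: π = [0.2000, 0.2100, 0.2300, 0.1900, 0.1700], E[r] = 1.5700, γ^t·E[r] = 1.099000, running G = 2.799000
t=2: π = [0.2050, 0.2180, 0.2130, 0.1770, 0.1870], E[r] = 1.6180, γ^t·E[r] = 0.792820, running G = 3.591820
t=3: π = [0.2049, 0.2164, 0.2151, 0.1787, 0.1849], E[r] = 1.6108, γ^t·E[r] = 0.552504, running G = 4.144324
t=4: π = [0.2048, 0.2167, 0.2149, 0.1785, 0.1852], E[r] = 1.6118, γ^t·E[r] = 0.387003, running G = 4.531327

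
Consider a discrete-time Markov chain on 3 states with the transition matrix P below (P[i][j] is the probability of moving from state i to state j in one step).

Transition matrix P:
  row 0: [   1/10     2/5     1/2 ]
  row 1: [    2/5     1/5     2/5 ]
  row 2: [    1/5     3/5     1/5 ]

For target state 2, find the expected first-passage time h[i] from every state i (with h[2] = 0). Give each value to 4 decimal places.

h = [2.1429, 2.3214, 0.0000]

First-step conditioning: h[2] = 0; for i ≠ 2, h[i] = 1 + Σ_k P[i][k]·h[k].
  h[0] = 1 + 1/10·h[0] + 2/5·h[1]
  h[1] = 1 + 2/5·h[0] + 1/5·h[1]
Solving the 2×2 linear system over states ≠ 2 gives exactly h = [15/7, 65/28, 0] (h[2] = 0 is the target).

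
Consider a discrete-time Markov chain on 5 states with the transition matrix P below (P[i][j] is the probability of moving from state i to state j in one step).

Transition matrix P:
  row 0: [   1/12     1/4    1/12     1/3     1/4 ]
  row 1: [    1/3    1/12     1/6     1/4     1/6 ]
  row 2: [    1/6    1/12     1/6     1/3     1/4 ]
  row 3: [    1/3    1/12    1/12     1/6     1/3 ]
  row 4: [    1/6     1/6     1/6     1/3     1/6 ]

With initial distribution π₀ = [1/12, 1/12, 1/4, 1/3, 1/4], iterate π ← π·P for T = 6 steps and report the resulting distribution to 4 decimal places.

t=0: π = [0.0833, 0.0833, 0.2500, 0.3333, 0.2500]
t=1: π = [0.2292, 0.1181, 0.1319, 0.2708, 0.2500]
t=2: π = [0.2124, 0.1424, 0.1250, 0.2784, 0.2419]
t=3: π = [0.2191, 0.1389, 0.1258, 0.2751, 0.2412]
t=4: π = [0.2174, 0.1399, 0.1255, 0.2759, 0.2413]
t=5: π = [0.2179, 0.1397, 0.1256, 0.2757, 0.2412]
t=6: π = [0.2177, 0.1397, 0.1255, 0.2757, 0.2412]

π = [0.2177, 0.1397, 0.1255, 0.2757, 0.2412]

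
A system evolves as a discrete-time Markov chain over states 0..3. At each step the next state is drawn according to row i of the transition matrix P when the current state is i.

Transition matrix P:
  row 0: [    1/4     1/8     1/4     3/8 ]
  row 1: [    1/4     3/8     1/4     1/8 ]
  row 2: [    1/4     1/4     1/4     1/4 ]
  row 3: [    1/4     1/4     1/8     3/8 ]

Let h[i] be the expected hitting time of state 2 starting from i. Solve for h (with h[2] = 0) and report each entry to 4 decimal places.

h = [4.7619, 4.5714, 0.0000, 5.3333]

First-step conditioning: h[2] = 0; for i ≠ 2, h[i] = 1 + Σ_k P[i][k]·h[k].
  h[0] = 1 + 1/4·h[0] + 1/8·h[1] + 3/8·h[3]
  h[1] = 1 + 1/4·h[0] + 3/8·h[1] + 1/8·h[3]
  h[3] = 1 + 1/4·h[0] + 1/4·h[1] + 3/8·h[3]
Solving the 3×3 linear system over states ≠ 2 gives exactly h = [100/21, 32/7, 0, 16/3] (h[2] = 0 is the target).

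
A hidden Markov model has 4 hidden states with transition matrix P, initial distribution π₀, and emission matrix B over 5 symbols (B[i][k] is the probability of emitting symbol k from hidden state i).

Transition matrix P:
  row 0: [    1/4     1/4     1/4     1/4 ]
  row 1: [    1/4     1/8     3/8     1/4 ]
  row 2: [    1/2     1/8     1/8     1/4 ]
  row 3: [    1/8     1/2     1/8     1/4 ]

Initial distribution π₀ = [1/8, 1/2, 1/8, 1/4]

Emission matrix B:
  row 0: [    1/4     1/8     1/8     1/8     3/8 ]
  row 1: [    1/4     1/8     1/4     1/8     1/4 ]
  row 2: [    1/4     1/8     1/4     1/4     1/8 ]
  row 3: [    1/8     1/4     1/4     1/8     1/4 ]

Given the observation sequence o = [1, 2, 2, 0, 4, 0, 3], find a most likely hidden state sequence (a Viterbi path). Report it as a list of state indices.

path = [3, 1, 2, 0, 3, 1, 2]

t=0: δ = [1.562e-02, 6.250e-02, 1.562e-02, 6.250e-02]  (obs o_0=1)
t=1: δ = [1.953e-03, 7.812e-03, 5.859e-03, 3.906e-03]  ψ = [1, 3, 1, 1]  (obs o_1=2)
t=2: δ = [3.662e-04, 4.883e-04, 7.324e-04, 4.883e-04]  ψ = [2, 3, 1, 1]  (obs o_2=2)
t=3: δ = [9.155e-05, 6.104e-05, 4.578e-05, 2.289e-05]  ψ = [2, 3, 1, 2]  (obs o_3=0)
t=4: δ = [8.583e-06, 5.722e-06, 2.861e-06, 5.722e-06]  ψ = [0, 0, 0, 0]  (obs o_4=4)
t=5: δ = [5.364e-07, 7.153e-07, 5.364e-07, 2.682e-07]  ψ = [0, 3, 0, 0]  (obs o_5=0)
t=6: δ = [3.353e-08, 1.676e-08, 6.706e-08, 2.235e-08]  ψ = [2, 0, 1, 1]  (obs o_6=3)
backtrack: best end state = 2; path = [3, 1, 2, 0, 3, 1, 2]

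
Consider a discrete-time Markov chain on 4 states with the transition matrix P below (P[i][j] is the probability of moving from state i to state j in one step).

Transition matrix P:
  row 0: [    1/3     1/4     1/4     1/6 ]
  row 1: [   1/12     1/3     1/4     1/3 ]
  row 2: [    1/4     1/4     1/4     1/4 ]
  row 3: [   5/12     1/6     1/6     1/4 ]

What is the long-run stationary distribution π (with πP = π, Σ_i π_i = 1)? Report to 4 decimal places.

π = [0.2724, 0.2502, 0.2293, 0.2482]

Balance equations π_j = Σ_i π_i·P[i][j]:
  π_0 = 1/3·π_0 + 1/12·π_1 + 1/4·π_2 + 5/12·π_3
  π_1 = 1/4·π_0 + 1/3·π_1 + 1/4·π_2 + 1/6·π_3
  π_2 = 1/4·π_0 + 1/4·π_1 + 1/4·π_2 + 1/6·π_3
  normalize: π_0 + π_1 + π_2 + π_3 = 1
Solving the linear system gives exactly π = [405/1487, 372/1487, 341/1487, 369/1487].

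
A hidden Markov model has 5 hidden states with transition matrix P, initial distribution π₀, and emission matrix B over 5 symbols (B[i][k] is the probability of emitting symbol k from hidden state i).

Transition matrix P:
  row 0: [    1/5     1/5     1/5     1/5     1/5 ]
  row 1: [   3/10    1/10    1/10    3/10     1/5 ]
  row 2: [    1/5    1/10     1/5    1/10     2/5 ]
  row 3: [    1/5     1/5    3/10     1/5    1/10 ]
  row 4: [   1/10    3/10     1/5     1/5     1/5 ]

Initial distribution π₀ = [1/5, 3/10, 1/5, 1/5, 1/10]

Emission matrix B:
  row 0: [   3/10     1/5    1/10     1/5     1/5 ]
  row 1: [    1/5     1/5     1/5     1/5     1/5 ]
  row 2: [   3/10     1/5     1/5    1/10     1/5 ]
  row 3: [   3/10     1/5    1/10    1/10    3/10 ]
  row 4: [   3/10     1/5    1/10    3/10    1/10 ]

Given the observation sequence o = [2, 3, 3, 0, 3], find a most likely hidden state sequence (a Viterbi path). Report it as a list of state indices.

t=0: δ = [2.000e-02, 6.000e-02, 4.000e-02, 2.000e-02, 1.000e-02]  (obs o_0=2)
t=1: δ = [3.600e-03, 1.200e-03, 8.000e-04, 1.800e-03, 4.800e-03]  ψ = [1, 1, 2, 1, 2]  (obs o_1=3)
t=2: δ = [1.440e-04, 2.880e-04, 9.600e-05, 9.600e-05, 2.880e-04]  ψ = [0, 4, 4, 4, 4]  (obs o_2=3)
t=3: δ = [2.592e-05, 1.728e-05, 1.728e-05, 2.592e-05, 1.728e-05]  ψ = [1, 4, 4, 1, 1]  (obs o_3=0)
t=4: δ = [1.037e-06, 1.037e-06, 7.776e-07, 5.184e-07, 2.074e-06]  ψ = [0, 0, 3, 0, 2]  (obs o_4=3)
backtrack: best end state = 4; path = [2, 4, 4, 2, 4]

path = [2, 4, 4, 2, 4]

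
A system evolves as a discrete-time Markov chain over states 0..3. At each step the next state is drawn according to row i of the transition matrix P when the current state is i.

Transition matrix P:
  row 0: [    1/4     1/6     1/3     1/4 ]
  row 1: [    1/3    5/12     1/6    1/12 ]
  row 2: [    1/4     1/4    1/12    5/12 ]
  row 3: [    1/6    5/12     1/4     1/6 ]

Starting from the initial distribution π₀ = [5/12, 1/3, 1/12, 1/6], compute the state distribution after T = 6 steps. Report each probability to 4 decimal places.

π = [0.2586, 0.3170, 0.2101, 0.2143]

t=0: π = [0.4167, 0.3333, 0.0833, 0.1667]
t=1: π = [0.2639, 0.2986, 0.2431, 0.1944]
t=2: π = [0.2587, 0.3102, 0.2066, 0.2245]
t=3: π = [0.2571, 0.3176, 0.2113, 0.2140]
t=4: π = [0.2586, 0.3172, 0.2098, 0.2144]
t=5: π = [0.2586, 0.3171, 0.2102, 0.2142]
t=6: π = [0.2586, 0.3170, 0.2101, 0.2143]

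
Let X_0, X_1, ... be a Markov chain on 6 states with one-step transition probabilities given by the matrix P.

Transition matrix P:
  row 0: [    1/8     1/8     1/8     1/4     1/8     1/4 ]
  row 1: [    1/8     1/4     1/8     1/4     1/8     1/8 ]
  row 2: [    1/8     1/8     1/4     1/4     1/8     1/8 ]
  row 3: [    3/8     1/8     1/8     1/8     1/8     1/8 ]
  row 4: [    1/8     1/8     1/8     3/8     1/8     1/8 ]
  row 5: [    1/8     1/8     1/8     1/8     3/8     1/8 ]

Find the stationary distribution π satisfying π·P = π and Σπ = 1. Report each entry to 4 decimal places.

Balance equations π_j = Σ_i π_i·P[i][j]:
  π_0 = 1/8·π_0 + 1/8·π_1 + 1/8·π_2 + 3/8·π_3 + 1/8·π_4 + 1/8·π_5
  π_1 = 1/8·π_0 + 1/4·π_1 + 1/8·π_2 + 1/8·π_3 + 1/8·π_4 + 1/8·π_5
  π_2 = 1/8·π_0 + 1/8·π_1 + 1/4·π_2 + 1/8·π_3 + 1/8·π_4 + 1/8·π_5
  π_3 = 1/4·π_0 + 1/4·π_1 + 1/4·π_2 + 1/8·π_3 + 3/8·π_4 + 1/8·π_5
  π_4 = 1/8·π_0 + 1/8·π_1 + 1/8·π_2 + 1/8·π_3 + 1/8·π_4 + 3/8·π_5
  normalize: π_0 + π_1 + π_2 + π_3 + π_4 + π_5 = 1
Solving the linear system gives exactly π = [19/105, 1/7, 1/7, 47/210, 17/105, 31/210].

π = [0.1810, 0.1429, 0.1429, 0.2238, 0.1619, 0.1476]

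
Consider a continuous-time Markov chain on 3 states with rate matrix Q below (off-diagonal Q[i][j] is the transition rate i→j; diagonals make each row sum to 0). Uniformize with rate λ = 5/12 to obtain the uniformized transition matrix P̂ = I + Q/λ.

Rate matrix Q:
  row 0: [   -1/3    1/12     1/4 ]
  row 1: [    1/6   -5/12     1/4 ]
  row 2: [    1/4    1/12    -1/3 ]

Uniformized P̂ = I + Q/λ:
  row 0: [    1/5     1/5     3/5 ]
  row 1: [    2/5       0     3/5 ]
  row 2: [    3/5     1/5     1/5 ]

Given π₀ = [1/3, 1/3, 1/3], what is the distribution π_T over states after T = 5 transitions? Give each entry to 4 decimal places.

t=0: π = [0.3333, 0.3333, 0.3333]
t=1: π = [0.4000, 0.1333, 0.4667]
t=2: π = [0.4133, 0.1733, 0.4133]
t=3: π = [0.4000, 0.1653, 0.4347]
t=4: π = [0.4069, 0.1669, 0.4261]
t=5: π = [0.4038, 0.1666, 0.4295]

π = [0.4038, 0.1666, 0.4295]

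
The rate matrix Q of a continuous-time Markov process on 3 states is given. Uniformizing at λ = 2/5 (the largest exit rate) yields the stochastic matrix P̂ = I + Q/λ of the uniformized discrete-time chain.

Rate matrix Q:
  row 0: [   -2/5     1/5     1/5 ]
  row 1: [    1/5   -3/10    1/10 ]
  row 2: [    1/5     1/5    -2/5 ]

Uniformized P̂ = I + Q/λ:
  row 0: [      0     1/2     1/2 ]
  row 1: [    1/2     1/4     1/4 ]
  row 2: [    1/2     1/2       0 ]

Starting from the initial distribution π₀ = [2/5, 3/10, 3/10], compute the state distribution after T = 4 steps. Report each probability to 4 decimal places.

π = [0.3375, 0.3996, 0.2629]

t=0: π = [0.4000, 0.3000, 0.3000]
t=1: π = [0.3000, 0.4250, 0.2750]
t=2: π = [0.3500, 0.3938, 0.2563]
t=3: π = [0.3250, 0.4016, 0.2734]
t=4: π = [0.3375, 0.3996, 0.2629]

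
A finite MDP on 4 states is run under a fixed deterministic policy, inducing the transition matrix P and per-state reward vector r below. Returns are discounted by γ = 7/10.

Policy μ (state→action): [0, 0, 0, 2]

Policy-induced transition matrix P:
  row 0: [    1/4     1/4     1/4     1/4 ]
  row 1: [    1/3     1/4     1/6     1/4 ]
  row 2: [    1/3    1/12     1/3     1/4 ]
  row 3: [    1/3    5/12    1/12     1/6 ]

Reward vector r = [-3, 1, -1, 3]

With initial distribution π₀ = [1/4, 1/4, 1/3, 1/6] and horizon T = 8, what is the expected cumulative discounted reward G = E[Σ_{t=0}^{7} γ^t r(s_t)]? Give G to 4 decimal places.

G = -0.7683

t=0: π = [0.2500, 0.2500, 0.3333, 0.1667], E[r] = -0.3333, γ^t·E[r] = -0.333333, running G = -0.333333
t=1: π = [0.3125, 0.2222, 0.2292, 0.2361], E[r] = -0.2361, γ^t·E[r] = -0.165278, running G = -0.498611
t=2: π = [0.3073, 0.2512, 0.2112, 0.2303], E[r] = -0.1910, γ^t·E[r] = -0.093576, running G = -0.592188
t=3: π = [0.3077, 0.2532, 0.2083, 0.2308], E[r] = -0.1859, γ^t·E[r] = -0.063750, running G = -0.655938
t=4: π = [0.3077, 0.2538, 0.2078, 0.2308], E[r] = -0.1848, γ^t·E[r] = -0.044372, running G = -0.700310
t=5: π = [0.3077, 0.2538, 0.2077, 0.2308], E[r] = -0.1846, γ^t·E[r] = -0.031034, running G = -0.731344
t=6: π = [0.3077, 0.2538, 0.2077, 0.2308], E[r] = -0.1846, γ^t·E[r] = -0.021720, running G = -0.753064
t=7: π = [0.3077, 0.2538, 0.2077, 0.2308], E[r] = -0.1846, γ^t·E[r] = -0.015204, running G = -0.768268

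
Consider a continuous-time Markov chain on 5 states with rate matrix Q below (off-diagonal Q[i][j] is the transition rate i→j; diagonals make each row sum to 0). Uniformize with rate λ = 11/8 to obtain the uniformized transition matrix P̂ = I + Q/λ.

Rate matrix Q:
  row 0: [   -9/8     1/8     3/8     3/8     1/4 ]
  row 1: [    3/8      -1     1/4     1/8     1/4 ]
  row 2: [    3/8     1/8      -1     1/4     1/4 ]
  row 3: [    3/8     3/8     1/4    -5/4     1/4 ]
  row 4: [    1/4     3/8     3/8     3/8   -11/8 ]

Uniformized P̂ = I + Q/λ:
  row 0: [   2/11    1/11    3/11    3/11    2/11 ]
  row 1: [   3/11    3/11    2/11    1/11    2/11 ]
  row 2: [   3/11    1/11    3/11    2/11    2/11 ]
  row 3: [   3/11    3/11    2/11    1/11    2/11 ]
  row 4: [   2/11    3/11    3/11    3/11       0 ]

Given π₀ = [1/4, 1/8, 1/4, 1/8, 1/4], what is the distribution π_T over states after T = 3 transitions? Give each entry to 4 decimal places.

t=0: π = [0.2500, 0.1250, 0.2500, 0.1250, 0.2500]
t=1: π = [0.2273, 0.1818, 0.2500, 0.2045, 0.1364]
t=2: π = [0.2397, 0.1860, 0.2376, 0.1798, 0.1570]
t=3: π = [0.2367, 0.1860, 0.2395, 0.1846, 0.1533]

π = [0.2367, 0.1860, 0.2395, 0.1846, 0.1533]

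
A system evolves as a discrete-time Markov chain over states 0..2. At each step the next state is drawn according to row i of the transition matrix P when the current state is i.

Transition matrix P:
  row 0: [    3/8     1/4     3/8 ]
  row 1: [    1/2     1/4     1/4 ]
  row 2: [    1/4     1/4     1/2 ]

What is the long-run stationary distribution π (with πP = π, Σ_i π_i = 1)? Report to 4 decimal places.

Balance equations π_j = Σ_i π_i·P[i][j]:
  π_0 = 3/8·π_0 + 1/2·π_1 + 1/4·π_2
  π_1 = 1/4·π_0 + 1/4·π_1 + 1/4·π_2
  normalize: π_0 + π_1 + π_2 = 1
Solving the linear system gives exactly π = [5/14, 1/4, 11/28].

π = [0.3571, 0.2500, 0.3929]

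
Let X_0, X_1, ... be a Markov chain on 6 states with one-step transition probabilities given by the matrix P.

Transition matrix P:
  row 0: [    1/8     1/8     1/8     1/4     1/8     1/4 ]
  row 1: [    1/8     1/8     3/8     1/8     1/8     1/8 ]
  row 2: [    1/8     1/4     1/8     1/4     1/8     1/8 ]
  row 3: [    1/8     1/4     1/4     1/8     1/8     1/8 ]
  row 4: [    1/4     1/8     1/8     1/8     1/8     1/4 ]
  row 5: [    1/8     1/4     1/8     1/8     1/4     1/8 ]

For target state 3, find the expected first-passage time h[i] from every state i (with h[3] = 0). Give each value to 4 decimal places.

First-step conditioning: h[3] = 0; for i ≠ 3, h[i] = 1 + Σ_k P[i][k]·h[k].
  h[0] = 1 + 1/8·h[0] + 1/8·h[1] + 1/8·h[2] + 1/8·h[4] + 1/4·h[5]
  h[1] = 1 + 1/8·h[0] + 1/8·h[1] + 3/8·h[2] + 1/8·h[4] + 1/8·h[5]
  h[2] = 1 + 1/8·h[0] + 1/4·h[1] + 1/8·h[2] + 1/8·h[4] + 1/8·h[5]
  h[4] = 1 + 1/4·h[0] + 1/8·h[1] + 1/8·h[2] + 1/8·h[4] + 1/4·h[5]
  h[5] = 1 + 1/8·h[0] + 1/4·h[1] + 1/8·h[2] + 1/4·h[4] + 1/8·h[5]
Solving the 5×5 linear system over states ≠ 3 gives exactly h = [36352/6807, 40240/6807, 12072/2269, 0, 13632/2269, 13776/2269] (h[3] = 0 is the target).

h = [5.3404, 5.9116, 5.3204, 0.0000, 6.0079, 6.0714]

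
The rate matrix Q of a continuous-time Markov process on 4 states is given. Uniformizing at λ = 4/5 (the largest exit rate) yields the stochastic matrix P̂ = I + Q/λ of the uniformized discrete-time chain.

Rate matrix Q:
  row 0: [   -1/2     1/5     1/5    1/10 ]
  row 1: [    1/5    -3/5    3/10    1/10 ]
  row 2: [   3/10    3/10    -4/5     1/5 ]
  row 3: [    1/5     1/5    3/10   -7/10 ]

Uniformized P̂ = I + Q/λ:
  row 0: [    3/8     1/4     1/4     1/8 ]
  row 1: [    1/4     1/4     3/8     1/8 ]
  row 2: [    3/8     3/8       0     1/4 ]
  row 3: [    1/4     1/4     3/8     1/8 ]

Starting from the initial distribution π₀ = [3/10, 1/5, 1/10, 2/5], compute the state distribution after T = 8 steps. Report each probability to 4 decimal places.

t=0: π = [0.3000, 0.2000, 0.1000, 0.4000]
t=1: π = [0.3000, 0.2625, 0.3000, 0.1375]
t=2: π = [0.3250, 0.2875, 0.2250, 0.1625]
t=3: π = [0.3188, 0.2781, 0.2500, 0.1531]
t=4: π = [0.3211, 0.2813, 0.2414, 0.1563]
t=5: π = [0.3203, 0.2802, 0.2443, 0.1552]
t=6: π = [0.3206, 0.2805, 0.2433, 0.1555]
t=7: π = [0.3205, 0.2804, 0.2437, 0.1554]
t=8: π = [0.3205, 0.2805, 0.2436, 0.1555]

π = [0.3205, 0.2805, 0.2436, 0.1555]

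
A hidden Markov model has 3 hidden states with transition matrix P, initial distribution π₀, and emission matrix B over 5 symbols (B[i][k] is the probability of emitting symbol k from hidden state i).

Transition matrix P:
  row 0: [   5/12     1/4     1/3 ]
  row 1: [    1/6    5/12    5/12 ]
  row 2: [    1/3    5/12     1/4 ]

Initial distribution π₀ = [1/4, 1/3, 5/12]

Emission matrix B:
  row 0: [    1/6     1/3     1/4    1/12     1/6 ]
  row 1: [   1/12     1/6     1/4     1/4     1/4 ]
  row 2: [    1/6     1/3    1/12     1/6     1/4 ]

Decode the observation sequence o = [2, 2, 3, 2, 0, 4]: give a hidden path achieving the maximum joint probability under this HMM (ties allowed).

path = [1, 1, 1, 1, 2, 1]

t=0: δ = [6.250e-02, 8.333e-02, 3.472e-02]  (obs o_0=2)
t=1: δ = [6.510e-03, 8.681e-03, 2.894e-03]  ψ = [0, 1, 1]  (obs o_1=2)
t=2: δ = [2.261e-04, 9.042e-04, 6.028e-04]  ψ = [0, 1, 1]  (obs o_2=3)
t=3: δ = [5.023e-05, 9.419e-05, 3.140e-05]  ψ = [2, 1, 1]  (obs o_3=2)
t=4: δ = [3.489e-06, 3.270e-06, 6.541e-06]  ψ = [0, 1, 1]  (obs o_4=0)
t=5: δ = [3.634e-07, 6.814e-07, 4.088e-07]  ψ = [2, 2, 2]  (obs o_5=4)
backtrack: best end state = 1; path = [1, 1, 1, 1, 2, 1]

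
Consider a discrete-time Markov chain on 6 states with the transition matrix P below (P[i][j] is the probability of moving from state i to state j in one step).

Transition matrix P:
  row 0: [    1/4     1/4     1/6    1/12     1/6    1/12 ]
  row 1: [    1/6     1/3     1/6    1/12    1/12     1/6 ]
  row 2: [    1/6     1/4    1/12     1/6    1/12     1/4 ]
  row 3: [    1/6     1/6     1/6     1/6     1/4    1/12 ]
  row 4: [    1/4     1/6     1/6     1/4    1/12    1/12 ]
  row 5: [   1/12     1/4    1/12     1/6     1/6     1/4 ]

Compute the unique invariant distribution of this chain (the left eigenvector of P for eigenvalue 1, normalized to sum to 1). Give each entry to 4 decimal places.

π = [0.1802, 0.2475, 0.1421, 0.1423, 0.1348, 0.1532]

Balance equations π_j = Σ_i π_i·P[i][j]:
  π_0 = 1/4·π_0 + 1/6·π_1 + 1/6·π_2 + 1/6·π_3 + 1/4·π_4 + 1/12·π_5
  π_1 = 1/4·π_0 + 1/3·π_1 + 1/4·π_2 + 1/6·π_3 + 1/6·π_4 + 1/4·π_5
  π_2 = 1/6·π_0 + 1/6·π_1 + 1/12·π_2 + 1/6·π_3 + 1/6·π_4 + 1/12·π_5
  π_3 = 1/12·π_0 + 1/12·π_1 + 1/6·π_2 + 1/6·π_3 + 1/4·π_4 + 1/6·π_5
  π_4 = 1/6·π_0 + 1/12·π_1 + 1/12·π_2 + 1/4·π_3 + 1/12·π_4 + 1/6·π_5
  normalize: π_0 + π_1 + π_2 + π_3 + π_4 + π_5 = 1
Solving the linear system gives exactly π = [36606/203197, 50299/203197, 28867/203197, 28907/203197, 27395/203197, 31123/203197].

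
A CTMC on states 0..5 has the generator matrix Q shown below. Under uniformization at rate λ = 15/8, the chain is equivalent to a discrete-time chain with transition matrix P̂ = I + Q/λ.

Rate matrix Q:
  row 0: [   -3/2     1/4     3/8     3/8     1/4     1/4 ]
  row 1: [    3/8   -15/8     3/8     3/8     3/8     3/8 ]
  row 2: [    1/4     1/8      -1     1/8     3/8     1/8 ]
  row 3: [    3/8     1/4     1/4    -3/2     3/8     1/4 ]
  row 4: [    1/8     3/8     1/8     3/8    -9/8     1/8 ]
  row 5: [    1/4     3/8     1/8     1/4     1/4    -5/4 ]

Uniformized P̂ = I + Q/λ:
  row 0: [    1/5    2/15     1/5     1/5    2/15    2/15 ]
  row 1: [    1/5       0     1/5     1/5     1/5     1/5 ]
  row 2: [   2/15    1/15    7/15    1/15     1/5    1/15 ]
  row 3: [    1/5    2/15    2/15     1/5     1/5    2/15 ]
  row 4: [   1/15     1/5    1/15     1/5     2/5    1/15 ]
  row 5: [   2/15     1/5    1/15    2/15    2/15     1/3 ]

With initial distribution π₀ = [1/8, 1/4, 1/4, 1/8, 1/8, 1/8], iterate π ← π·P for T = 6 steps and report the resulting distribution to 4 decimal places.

t=0: π = [0.1250, 0.2500, 0.2500, 0.1250, 0.1250, 0.1250]
t=1: π = [0.1583, 0.1000, 0.2250, 0.1583, 0.2083, 0.1500]
t=2: π = [0.1472, 0.1289, 0.2017, 0.1600, 0.2211, 0.1411]
t=3: π = [0.1477, 0.1269, 0.1948, 0.1637, 0.2250, 0.1420]
t=4: π = [0.1475, 0.1279, 0.1921, 0.1646, 0.2257, 0.1422]
t=5: π = [0.1476, 0.1280, 0.1912, 0.1649, 0.2258, 0.1424]
t=6: π = [0.1476, 0.1281, 0.1909, 0.1650, 0.2258, 0.1426]

π = [0.1476, 0.1281, 0.1909, 0.1650, 0.2258, 0.1426]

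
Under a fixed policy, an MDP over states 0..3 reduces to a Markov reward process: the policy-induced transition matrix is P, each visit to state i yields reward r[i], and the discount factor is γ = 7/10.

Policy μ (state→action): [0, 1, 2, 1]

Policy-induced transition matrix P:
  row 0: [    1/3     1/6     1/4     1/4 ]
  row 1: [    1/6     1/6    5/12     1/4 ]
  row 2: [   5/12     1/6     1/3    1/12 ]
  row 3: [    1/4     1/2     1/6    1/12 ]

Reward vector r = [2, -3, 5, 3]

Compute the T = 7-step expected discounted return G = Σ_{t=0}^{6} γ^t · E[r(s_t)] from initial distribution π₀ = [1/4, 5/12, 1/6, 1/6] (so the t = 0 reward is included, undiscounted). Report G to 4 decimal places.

t=0: π = [0.2500, 0.4167, 0.1667, 0.1667], E[r] = 0.5833, γ^t·E[r] = 0.583333, running G = 0.583333
t=1: π = [0.2639, 0.2222, 0.3194, 0.1944], E[r] = 2.0417, γ^t·E[r] = 1.429167, running G = 2.012500
t=2: π = [0.3067, 0.2315, 0.2975, 0.1644], E[r] = 1.8993, γ^t·E[r] = 0.930660, running G = 2.943160
t=3: π = [0.3058, 0.2215, 0.2997, 0.1730], E[r] = 1.9648, γ^t·E[r] = 0.673925, running G = 3.617085
t=4: π = [0.3070, 0.2243, 0.2975, 0.1712], E[r] = 1.9419, γ^t·E[r] = 0.466245, running G = 4.083330
t=5: π = [0.3065, 0.2237, 0.2979, 0.1719], E[r] = 1.9469, γ^t·E[r] = 0.327220, running G = 4.410550
t=6: π = [0.3065, 0.2240, 0.2978, 0.1717], E[r] = 1.9453, γ^t·E[r] = 0.228858, running G = 4.639409

G = 4.6394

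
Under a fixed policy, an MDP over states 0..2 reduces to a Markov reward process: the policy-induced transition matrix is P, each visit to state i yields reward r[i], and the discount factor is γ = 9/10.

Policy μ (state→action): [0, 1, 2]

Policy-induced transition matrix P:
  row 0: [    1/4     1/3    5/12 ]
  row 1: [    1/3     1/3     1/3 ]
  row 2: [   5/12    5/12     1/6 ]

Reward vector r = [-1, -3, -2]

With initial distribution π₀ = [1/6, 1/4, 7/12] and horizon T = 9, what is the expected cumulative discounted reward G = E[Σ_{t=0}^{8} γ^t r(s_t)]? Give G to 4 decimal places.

t=0: π = [0.1667, 0.2500, 0.5833], E[r] = -2.0833, γ^t·E[r] = -2.083333, running G = -2.083333
t=1: π = [0.3681, 0.3819, 0.2500], E[r] = -2.0139, γ^t·E[r] = -1.812500, running G = -3.895833
t=2: π = [0.3235, 0.3542, 0.3223], E[r] = -2.0307, γ^t·E[r] = -1.644844, running G = -5.540677
t=3: π = [0.3332, 0.3602, 0.3066], E[r] = -2.0270, γ^t·E[r] = -1.477652, running G = -7.018329
t=4: π = [0.3311, 0.3589, 0.3100], E[r] = -2.0278, γ^t·E[r] = -1.330420, running G = -8.348749
t=5: π = [0.3316, 0.3592, 0.3093], E[r] = -2.0276, γ^t·E[r] = -1.197273, running G = -9.546022
t=6: π = [0.3315, 0.3591, 0.3094], E[r] = -2.0276, γ^t·E[r] = -1.077566, running G = -10.623589
t=7: π = [0.3315, 0.3591, 0.3094], E[r] = -2.0276, γ^t·E[r] = -0.969806, running G = -11.593394
t=8: π = [0.3315, 0.3591, 0.3094], E[r] = -2.0276, γ^t·E[r] = -0.872826, running G = -12.466220

G = -12.4662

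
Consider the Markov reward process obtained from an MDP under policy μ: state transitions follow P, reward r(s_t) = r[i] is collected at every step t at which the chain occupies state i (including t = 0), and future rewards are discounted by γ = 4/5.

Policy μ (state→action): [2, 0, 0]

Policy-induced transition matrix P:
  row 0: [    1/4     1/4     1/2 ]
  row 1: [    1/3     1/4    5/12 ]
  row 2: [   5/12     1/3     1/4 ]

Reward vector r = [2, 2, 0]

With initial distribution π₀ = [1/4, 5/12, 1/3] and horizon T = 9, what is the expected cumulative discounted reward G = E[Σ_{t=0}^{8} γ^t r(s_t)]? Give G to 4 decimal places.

t=0: π = [0.2500, 0.4167, 0.3333], E[r] = 1.3333, γ^t·E[r] = 1.333333, running G = 1.333333
t=1: π = [0.3403, 0.2778, 0.3819], E[r] = 1.2361, γ^t·E[r] = 0.988889, running G = 2.322222
t=2: π = [0.3368, 0.2818, 0.3814], E[r] = 1.2373, γ^t·E[r] = 0.791852, running G = 3.114074
t=3: π = [0.3370, 0.2818, 0.3812], E[r] = 1.2377, γ^t·E[r] = 0.633679, running G = 3.747753
t=4: π = [0.3370, 0.2818, 0.3812], E[r] = 1.2375, γ^t·E[r] = 0.506900, running G = 4.254653
t=5: π = [0.3370, 0.2818, 0.3812], E[r] = 1.2376, γ^t·E[r] = 0.405528, running G = 4.660182
t=6: π = [0.3370, 0.2818, 0.3812], E[r] = 1.2376, γ^t·E[r] = 0.324421, running G = 4.984603
t=7: π = [0.3370, 0.2818, 0.3812], E[r] = 1.2376, γ^t·E[r] = 0.259537, running G = 5.244140
t=8: π = [0.3370, 0.2818, 0.3812], E[r] = 1.2376, γ^t·E[r] = 0.207630, running G = 5.451769

G = 5.4518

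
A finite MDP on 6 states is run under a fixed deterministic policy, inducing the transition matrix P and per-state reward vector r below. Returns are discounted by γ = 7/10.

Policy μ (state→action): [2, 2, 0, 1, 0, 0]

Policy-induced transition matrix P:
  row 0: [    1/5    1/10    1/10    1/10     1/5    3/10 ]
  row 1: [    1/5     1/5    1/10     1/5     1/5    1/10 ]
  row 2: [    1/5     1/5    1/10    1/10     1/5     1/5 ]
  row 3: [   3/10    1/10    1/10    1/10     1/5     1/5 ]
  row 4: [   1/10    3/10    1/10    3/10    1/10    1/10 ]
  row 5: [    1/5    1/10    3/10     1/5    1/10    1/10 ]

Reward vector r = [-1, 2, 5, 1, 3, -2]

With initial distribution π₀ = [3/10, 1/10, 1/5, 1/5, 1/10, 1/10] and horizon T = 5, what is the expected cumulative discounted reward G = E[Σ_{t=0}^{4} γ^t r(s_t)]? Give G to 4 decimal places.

G = 3.0960

t=0: π = [0.3000, 0.1000, 0.2000, 0.2000, 0.1000, 0.1000], E[r] = 1.2000, γ^t·E[r] = 1.200000, running G = 1.200000
t=1: π = [0.2100, 0.1500, 0.1200, 0.1400, 0.1800, 0.2000], E[r] = 0.9700, γ^t·E[r] = 0.679000, running G = 1.879000
t=2: π = [0.1960, 0.1630, 0.1400, 0.1710, 0.1620, 0.1680], E[r] = 1.1510, γ^t·E[r] = 0.563990, running G = 2.442990
t=3: π = [0.2009, 0.1627, 0.1336, 0.1655, 0.1670, 0.1703], E[r] = 1.1184, γ^t·E[r] = 0.383611, running G = 2.826601
t=4: π = [0.1999, 0.1630, 0.1341, 0.1667, 0.1663, 0.1701], E[r] = 1.1218, γ^t·E[r] = 0.269354, running G = 3.095955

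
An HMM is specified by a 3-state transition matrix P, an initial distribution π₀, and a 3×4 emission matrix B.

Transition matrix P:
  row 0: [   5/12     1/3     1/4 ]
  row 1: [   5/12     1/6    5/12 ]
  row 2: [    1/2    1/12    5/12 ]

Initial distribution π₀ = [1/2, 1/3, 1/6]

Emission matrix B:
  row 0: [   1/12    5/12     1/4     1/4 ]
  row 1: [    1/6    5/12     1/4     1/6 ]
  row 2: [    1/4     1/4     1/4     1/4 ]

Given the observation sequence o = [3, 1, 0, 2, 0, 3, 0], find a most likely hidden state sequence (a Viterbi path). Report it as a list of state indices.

t=0: δ = [1.250e-01, 5.556e-02, 4.167e-02]  (obs o_0=3)
t=1: δ = [2.170e-02, 1.736e-02, 7.812e-03]  ψ = [0, 0, 0]  (obs o_1=1)
t=2: δ = [7.535e-04, 1.206e-03, 1.808e-03]  ψ = [0, 0, 1]  (obs o_2=0)
t=3: δ = [2.261e-04, 6.279e-05, 1.884e-04]  ψ = [2, 0, 2]  (obs o_3=2)
t=4: δ = [7.849e-06, 1.256e-05, 1.962e-05]  ψ = [0, 0, 2]  (obs o_4=0)
t=5: δ = [2.453e-06, 4.361e-07, 2.044e-06]  ψ = [2, 0, 2]  (obs o_5=3)
t=6: δ = [8.517e-08, 1.363e-07, 2.129e-07]  ψ = [0, 0, 2]  (obs o_6=0)
backtrack: best end state = 2; path = [0, 1, 2, 2, 2, 2, 2]

path = [0, 1, 2, 2, 2, 2, 2]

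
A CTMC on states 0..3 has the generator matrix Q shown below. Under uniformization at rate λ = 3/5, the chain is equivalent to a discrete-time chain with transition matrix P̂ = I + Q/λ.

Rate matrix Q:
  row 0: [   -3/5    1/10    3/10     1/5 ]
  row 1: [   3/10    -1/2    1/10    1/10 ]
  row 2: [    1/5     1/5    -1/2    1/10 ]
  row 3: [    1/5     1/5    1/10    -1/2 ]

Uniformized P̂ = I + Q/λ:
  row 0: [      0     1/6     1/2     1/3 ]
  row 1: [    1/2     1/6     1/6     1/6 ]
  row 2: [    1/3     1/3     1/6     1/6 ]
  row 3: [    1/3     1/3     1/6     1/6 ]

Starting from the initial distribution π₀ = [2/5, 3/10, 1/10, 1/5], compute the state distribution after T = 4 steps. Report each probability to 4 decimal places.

π = [0.2803, 0.2461, 0.2602, 0.2134]

t=0: π = [0.4000, 0.3000, 0.1000, 0.2000]
t=1: π = [0.2500, 0.2167, 0.3000, 0.2333]
t=2: π = [0.2861, 0.2556, 0.2500, 0.2083]
t=3: π = [0.2806, 0.2431, 0.2620, 0.2144]
t=4: π = [0.2803, 0.2461, 0.2602, 0.2134]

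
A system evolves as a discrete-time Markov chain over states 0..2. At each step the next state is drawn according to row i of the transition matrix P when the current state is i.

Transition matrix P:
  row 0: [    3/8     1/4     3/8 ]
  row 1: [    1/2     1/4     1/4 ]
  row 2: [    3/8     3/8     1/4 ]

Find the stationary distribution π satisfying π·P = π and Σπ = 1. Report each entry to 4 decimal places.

Balance equations π_j = Σ_i π_i·P[i][j]:
  π_0 = 3/8·π_0 + 1/2·π_1 + 3/8·π_2
  π_1 = 1/4·π_0 + 1/4·π_1 + 3/8·π_2
  normalize: π_0 + π_1 + π_2 = 1
Solving the linear system gives exactly π = [30/73, 21/73, 22/73].

π = [0.4110, 0.2877, 0.3014]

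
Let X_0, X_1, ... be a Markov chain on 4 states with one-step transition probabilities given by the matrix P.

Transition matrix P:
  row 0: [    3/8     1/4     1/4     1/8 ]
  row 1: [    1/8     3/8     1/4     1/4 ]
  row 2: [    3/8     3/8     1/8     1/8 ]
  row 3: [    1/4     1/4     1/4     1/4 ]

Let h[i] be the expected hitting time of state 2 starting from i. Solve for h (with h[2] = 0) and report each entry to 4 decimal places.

h = [4.0000, 4.0000, 0.0000, 4.0000]

First-step conditioning: h[2] = 0; for i ≠ 2, h[i] = 1 + Σ_k P[i][k]·h[k].
  h[0] = 1 + 3/8·h[0] + 1/4·h[1] + 1/8·h[3]
  h[1] = 1 + 1/8·h[0] + 3/8·h[1] + 1/4·h[3]
  h[3] = 1 + 1/4·h[0] + 1/4·h[1] + 1/4·h[3]
Solving the 3×3 linear system over states ≠ 2 gives exactly h = [4, 4, 0, 4] (h[2] = 0 is the target).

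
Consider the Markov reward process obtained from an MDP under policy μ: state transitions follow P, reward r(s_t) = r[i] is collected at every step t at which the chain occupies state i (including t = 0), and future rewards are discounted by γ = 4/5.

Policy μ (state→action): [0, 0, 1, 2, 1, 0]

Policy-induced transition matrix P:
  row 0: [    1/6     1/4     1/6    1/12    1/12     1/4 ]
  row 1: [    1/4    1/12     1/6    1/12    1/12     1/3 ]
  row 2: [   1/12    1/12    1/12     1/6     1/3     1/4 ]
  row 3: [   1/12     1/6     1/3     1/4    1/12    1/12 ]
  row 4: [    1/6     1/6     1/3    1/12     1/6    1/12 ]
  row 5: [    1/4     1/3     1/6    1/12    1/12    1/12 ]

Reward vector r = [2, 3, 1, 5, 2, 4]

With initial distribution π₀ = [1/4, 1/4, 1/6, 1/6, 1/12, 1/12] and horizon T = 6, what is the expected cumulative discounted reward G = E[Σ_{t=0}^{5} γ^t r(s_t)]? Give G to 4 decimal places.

t=0: π = [0.2500, 0.2500, 0.1667, 0.1667, 0.0833, 0.0833], E[r] = 2.7500, γ^t·E[r] = 2.750000, running G = 2.750000
t=1: π = [0.1667, 0.1667, 0.1944, 0.1250, 0.1319, 0.2153], E[r] = 2.7778, γ^t·E[r] = 2.222222, running G = 4.972222
t=2: π = [0.1719, 0.1863, 0.1933, 0.1204, 0.1429, 0.1852], E[r] = 2.7245, γ^t·E[r] = 1.743704, running G = 6.715926
t=3: π = [0.1715, 0.1802, 0.1944, 0.1195, 0.1436, 0.1908], E[r] = 2.7258, γ^t·E[r] = 1.395630, running G = 8.111556
t=4: π = [0.1714, 0.1815, 0.1943, 0.1195, 0.1439, 0.1894], E[r] = 2.7243, γ^t·E[r] = 1.115890, running G = 9.227445
t=5: π = [0.1714, 0.1812, 0.1944, 0.1194, 0.1439, 0.1897], E[r] = 2.7245, γ^t·E[r] = 0.892755, running G = 10.120200

G = 10.1202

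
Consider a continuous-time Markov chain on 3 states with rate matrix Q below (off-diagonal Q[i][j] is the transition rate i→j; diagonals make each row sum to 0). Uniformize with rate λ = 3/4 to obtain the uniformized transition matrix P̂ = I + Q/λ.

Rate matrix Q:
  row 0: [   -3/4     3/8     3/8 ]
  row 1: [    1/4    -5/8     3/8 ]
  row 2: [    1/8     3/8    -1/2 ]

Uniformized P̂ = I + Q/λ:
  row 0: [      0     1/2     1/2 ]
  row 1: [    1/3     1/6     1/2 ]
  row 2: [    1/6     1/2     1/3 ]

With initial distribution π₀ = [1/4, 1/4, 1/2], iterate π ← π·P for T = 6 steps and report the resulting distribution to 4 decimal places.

t=0: π = [0.2500, 0.2500, 0.5000]
t=1: π = [0.1667, 0.4167, 0.4167]
t=2: π = [0.2083, 0.3611, 0.4306]
t=3: π = [0.1921, 0.3796, 0.4282]
t=4: π = [0.1979, 0.3735, 0.4286]
t=5: π = [0.1959, 0.3755, 0.4286]
t=6: π = [0.1966, 0.3748, 0.4286]

π = [0.1966, 0.3748, 0.4286]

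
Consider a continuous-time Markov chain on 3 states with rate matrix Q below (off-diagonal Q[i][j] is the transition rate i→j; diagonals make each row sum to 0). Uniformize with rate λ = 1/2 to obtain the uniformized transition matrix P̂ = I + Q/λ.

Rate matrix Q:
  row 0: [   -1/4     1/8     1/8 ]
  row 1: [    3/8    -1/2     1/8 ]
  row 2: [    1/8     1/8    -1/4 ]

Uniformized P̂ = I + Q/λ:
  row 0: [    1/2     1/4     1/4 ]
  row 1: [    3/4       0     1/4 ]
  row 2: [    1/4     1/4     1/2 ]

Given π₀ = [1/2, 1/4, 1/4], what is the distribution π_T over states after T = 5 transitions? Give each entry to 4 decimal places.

t=0: π = [0.5000, 0.2500, 0.2500]
t=1: π = [0.5000, 0.1875, 0.3125]
t=2: π = [0.4688, 0.2031, 0.3281]
t=3: π = [0.4688, 0.1992, 0.3320]
t=4: π = [0.4668, 0.2002, 0.3330]
t=5: π = [0.4668, 0.2000, 0.3333]

π = [0.4668, 0.2000, 0.3333]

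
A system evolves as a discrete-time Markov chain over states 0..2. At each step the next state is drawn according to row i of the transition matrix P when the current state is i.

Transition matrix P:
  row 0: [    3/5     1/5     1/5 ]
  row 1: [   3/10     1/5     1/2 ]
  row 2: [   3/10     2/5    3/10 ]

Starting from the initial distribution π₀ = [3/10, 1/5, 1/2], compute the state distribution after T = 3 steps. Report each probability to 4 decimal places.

π = [0.4251, 0.2642, 0.3107]

t=0: π = [0.3000, 0.2000, 0.5000]
t=1: π = [0.3900, 0.3000, 0.3100]
t=2: π = [0.4170, 0.2620, 0.3210]
t=3: π = [0.4251, 0.2642, 0.3107]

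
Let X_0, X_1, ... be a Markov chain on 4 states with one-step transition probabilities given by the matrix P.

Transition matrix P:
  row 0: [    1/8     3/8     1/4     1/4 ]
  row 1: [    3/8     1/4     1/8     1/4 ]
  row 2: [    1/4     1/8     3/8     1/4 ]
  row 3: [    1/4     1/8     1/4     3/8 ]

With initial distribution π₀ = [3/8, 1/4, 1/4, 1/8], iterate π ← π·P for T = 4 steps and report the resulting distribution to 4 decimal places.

π = [0.2462, 0.2132, 0.2549, 0.2857]

t=0: π = [0.3750, 0.2500, 0.2500, 0.1250]
t=1: π = [0.2344, 0.2500, 0.2500, 0.2656]
t=2: π = [0.2520, 0.2148, 0.2500, 0.2832]
t=3: π = [0.2454, 0.2148, 0.2544, 0.2854]
t=4: π = [0.2462, 0.2132, 0.2549, 0.2857]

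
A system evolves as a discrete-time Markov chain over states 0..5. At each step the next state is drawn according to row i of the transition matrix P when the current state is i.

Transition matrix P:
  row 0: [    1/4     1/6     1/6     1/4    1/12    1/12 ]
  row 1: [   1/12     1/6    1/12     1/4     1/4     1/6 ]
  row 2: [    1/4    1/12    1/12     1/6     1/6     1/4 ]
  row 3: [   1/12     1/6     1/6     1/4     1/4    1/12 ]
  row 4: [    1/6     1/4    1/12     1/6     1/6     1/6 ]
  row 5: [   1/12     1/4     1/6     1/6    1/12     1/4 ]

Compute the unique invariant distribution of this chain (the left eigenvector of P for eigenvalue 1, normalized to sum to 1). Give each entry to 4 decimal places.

π = [0.1427, 0.1841, 0.1263, 0.2115, 0.1743, 0.1611]

Balance equations π_j = Σ_i π_i·P[i][j]:
  π_0 = 1/4·π_0 + 1/12·π_1 + 1/4·π_2 + 1/12·π_3 + 1/6·π_4 + 1/12·π_5
  π_1 = 1/6·π_0 + 1/6·π_1 + 1/12·π_2 + 1/6·π_3 + 1/4·π_4 + 1/4·π_5
  π_2 = 1/6·π_0 + 1/12·π_1 + 1/12·π_2 + 1/6·π_3 + 1/12·π_4 + 1/6·π_5
  π_3 = 1/4·π_0 + 1/4·π_1 + 1/6·π_2 + 1/4·π_3 + 1/6·π_4 + 1/6·π_5
  π_4 = 1/12·π_0 + 1/4·π_1 + 1/6·π_2 + 1/4·π_3 + 1/6·π_4 + 1/12·π_5
  normalize: π_0 + π_1 + π_2 + π_3 + π_4 + π_5 = 1
Solving the linear system gives exactly π = [29135/204188, 18795/102094, 6446/51047, 43191/204188, 17797/102094, 16447/102094].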